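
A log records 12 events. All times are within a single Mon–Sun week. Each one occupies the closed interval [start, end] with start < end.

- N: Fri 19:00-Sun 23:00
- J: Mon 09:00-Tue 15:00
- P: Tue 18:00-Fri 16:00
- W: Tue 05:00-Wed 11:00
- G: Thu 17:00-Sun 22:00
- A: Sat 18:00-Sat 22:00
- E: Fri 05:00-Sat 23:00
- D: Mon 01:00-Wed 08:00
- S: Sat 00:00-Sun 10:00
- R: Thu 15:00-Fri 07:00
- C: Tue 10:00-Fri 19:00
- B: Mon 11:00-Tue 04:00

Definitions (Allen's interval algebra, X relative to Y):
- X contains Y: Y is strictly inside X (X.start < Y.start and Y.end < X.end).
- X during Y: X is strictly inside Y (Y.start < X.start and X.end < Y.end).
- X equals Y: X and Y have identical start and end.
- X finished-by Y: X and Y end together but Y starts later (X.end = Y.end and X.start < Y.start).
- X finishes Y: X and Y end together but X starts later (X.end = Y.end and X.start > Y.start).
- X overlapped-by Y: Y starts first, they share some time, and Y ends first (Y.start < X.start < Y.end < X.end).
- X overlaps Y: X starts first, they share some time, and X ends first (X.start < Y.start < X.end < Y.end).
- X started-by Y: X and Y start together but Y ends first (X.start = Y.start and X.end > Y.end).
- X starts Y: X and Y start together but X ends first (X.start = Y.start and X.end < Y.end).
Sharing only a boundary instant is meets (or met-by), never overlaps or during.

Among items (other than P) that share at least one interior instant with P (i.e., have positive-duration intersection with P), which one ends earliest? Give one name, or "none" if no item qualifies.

D

Target P = [Tue 18:00, Fri 16:00].
A [Sat 18:00, Sat 22:00] → after → excluded.
B [Mon 11:00, Tue 04:00] → before → excluded.
C [Tue 10:00, Fri 19:00] → contains → candidate.
D [Mon 01:00, Wed 08:00] → overlaps → candidate.
E [Fri 05:00, Sat 23:00] → overlapped-by → candidate.
G [Thu 17:00, Sun 22:00] → overlapped-by → candidate.
J [Mon 09:00, Tue 15:00] → before → excluded.
N [Fri 19:00, Sun 23:00] → after → excluded.
R [Thu 15:00, Fri 07:00] → during → candidate.
S [Sat 00:00, Sun 10:00] → after → excluded.
W [Tue 05:00, Wed 11:00] → overlaps → candidate.
Among candidates, earliest end is Wed 08:00 → D.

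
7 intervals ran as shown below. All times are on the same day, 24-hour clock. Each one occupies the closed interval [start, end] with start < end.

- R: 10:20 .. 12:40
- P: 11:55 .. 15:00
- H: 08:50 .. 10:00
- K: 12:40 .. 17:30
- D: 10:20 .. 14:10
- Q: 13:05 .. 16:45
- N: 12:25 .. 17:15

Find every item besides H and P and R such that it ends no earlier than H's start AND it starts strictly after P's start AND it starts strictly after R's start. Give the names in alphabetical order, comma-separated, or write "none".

Conditions: its end is no earlier than H's start (X.end >= 08:50) AND its start is strictly after P's start (X.start > 11:55) AND its start is strictly after R's start (X.start > 10:20).
D: end 14:10 >= 08:50? ✓; start 10:20 > 11:55? ✗; start 10:20 > 10:20? ✗ → no.
K: end 17:30 >= 08:50? ✓; start 12:40 > 11:55? ✓; start 12:40 > 10:20? ✓ → yes.
N: end 17:15 >= 08:50? ✓; start 12:25 > 11:55? ✓; start 12:25 > 10:20? ✓ → yes.
Q: end 16:45 >= 08:50? ✓; start 13:05 > 11:55? ✓; start 13:05 > 10:20? ✓ → yes.
Result: K, N, Q.

K, N, Q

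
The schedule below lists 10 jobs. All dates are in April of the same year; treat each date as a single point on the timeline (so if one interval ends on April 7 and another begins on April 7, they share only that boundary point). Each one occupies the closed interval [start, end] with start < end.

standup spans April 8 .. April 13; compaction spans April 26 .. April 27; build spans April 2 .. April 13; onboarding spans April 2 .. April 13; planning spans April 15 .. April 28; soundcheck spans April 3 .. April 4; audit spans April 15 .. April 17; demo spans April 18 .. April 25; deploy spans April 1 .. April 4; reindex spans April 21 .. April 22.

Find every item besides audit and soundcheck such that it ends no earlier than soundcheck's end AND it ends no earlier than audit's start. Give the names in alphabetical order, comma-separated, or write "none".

Conditions: its end is no earlier than soundcheck's end (X.end >= April 4) AND its end is no earlier than audit's start (X.end >= April 15).
build: end April 13 >= April 4? ✓; end April 13 >= April 15? ✗ → no.
compaction: end April 27 >= April 4? ✓; end April 27 >= April 15? ✓ → yes.
demo: end April 25 >= April 4? ✓; end April 25 >= April 15? ✓ → yes.
deploy: end April 4 >= April 4? ✓; end April 4 >= April 15? ✗ → no.
onboarding: end April 13 >= April 4? ✓; end April 13 >= April 15? ✗ → no.
planning: end April 28 >= April 4? ✓; end April 28 >= April 15? ✓ → yes.
reindex: end April 22 >= April 4? ✓; end April 22 >= April 15? ✓ → yes.
standup: end April 13 >= April 4? ✓; end April 13 >= April 15? ✗ → no.
Result: compaction, demo, planning, reindex.

compaction, demo, planning, reindex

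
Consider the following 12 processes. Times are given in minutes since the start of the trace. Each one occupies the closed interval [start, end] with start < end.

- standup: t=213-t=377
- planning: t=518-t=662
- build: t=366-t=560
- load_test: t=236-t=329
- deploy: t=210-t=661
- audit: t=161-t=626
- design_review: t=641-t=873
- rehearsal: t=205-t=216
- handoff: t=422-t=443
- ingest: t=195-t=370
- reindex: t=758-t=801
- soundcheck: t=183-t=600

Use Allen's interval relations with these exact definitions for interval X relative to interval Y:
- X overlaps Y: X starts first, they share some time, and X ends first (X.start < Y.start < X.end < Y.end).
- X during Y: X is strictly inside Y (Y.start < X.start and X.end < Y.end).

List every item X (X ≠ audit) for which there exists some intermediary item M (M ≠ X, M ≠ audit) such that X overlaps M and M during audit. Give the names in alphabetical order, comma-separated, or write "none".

Target audit = [t=161, t=626].
Intermediaries M with M during audit: build, handoff, ingest, load_test, rehearsal, soundcheck, standup.
Via build — items with X overlaps build: ingest, standup.
Via handoff — items with X overlaps handoff: none.
Via ingest — items with X overlaps ingest: none.
Via load_test — items with X overlaps load_test: none.
Via rehearsal — items with X overlaps rehearsal: none.
Via soundcheck — items with X overlaps soundcheck: none.
Via standup — items with X overlaps standup: ingest, rehearsal.
Union: ingest, rehearsal, standup.

ingest, rehearsal, standup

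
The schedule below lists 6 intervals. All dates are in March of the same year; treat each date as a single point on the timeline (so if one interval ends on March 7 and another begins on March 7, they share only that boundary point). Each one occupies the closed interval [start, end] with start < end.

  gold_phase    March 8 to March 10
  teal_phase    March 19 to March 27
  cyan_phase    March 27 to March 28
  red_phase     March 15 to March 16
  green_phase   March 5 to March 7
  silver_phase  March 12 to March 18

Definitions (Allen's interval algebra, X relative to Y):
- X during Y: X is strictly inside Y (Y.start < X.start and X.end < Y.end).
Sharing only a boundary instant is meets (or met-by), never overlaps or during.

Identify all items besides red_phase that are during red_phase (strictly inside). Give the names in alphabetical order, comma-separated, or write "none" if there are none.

none

Target red_phase = [March 15, March 16].
cyan_phase [March 27, March 28] → after → no.
gold_phase [March 8, March 10] → before → no.
green_phase [March 5, March 7] → before → no.
silver_phase [March 12, March 18] → contains → no.
teal_phase [March 19, March 27] → after → no.
Result: none.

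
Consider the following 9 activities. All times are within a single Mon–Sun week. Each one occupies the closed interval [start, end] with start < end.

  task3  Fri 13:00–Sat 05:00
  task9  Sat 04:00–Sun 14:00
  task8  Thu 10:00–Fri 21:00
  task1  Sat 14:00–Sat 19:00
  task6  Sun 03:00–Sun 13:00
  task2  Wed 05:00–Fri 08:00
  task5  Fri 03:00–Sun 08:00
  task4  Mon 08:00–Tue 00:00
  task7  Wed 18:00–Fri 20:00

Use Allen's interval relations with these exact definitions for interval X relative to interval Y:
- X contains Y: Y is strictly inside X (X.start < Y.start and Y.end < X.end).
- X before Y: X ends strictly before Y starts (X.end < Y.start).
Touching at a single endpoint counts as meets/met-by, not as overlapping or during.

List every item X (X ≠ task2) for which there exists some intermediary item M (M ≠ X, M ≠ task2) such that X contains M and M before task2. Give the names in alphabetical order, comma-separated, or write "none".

Target task2 = [Wed 05:00, Fri 08:00].
Intermediaries M with M before task2: task4.
Via task4 — items with X contains task4: none.
Union: none.

none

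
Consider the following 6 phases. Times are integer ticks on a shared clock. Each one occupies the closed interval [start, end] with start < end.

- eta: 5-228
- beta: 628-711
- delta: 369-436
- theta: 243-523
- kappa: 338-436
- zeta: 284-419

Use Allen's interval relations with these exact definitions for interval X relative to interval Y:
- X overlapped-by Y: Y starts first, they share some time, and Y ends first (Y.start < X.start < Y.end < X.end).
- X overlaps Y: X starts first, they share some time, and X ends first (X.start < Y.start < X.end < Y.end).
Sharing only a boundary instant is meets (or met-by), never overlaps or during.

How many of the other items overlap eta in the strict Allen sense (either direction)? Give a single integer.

Target eta = [5, 228].
beta [628, 711] → after → no.
delta [369, 436] → after → no.
kappa [338, 436] → after → no.
theta [243, 523] → after → no.
zeta [284, 419] → after → no.
Total: 0.

0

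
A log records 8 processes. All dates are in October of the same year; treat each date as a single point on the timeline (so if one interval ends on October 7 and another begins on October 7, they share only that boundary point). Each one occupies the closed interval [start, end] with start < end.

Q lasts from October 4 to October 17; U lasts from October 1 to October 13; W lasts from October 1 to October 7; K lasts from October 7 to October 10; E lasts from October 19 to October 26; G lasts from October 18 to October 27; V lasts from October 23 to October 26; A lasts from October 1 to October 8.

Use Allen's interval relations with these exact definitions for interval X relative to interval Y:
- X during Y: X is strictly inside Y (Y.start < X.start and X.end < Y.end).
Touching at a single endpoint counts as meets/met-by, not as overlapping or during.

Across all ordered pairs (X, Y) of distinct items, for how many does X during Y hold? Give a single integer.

4

Checking all 56 ordered pairs for relation 'during'; matching pairs in alphabetical order:
(E, G): E during G ✓
(K, Q): K during Q ✓
(K, U): K during U ✓
(V, G): V during G ✓
Count: 4.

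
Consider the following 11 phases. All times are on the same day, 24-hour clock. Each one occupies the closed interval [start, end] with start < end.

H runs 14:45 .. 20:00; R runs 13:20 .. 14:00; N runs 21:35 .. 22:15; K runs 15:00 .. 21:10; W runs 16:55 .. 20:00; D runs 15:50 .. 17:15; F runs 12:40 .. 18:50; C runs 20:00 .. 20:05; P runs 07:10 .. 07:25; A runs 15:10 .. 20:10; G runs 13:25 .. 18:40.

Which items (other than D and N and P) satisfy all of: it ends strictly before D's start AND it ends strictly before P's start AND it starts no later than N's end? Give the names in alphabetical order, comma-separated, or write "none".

Conditions: its end is strictly before D's start (X.end < 15:50) AND its end is strictly before P's start (X.end < 07:10) AND its start is no later than N's end (X.start <= 22:15).
A: end 20:10 < 15:50? ✗; end 20:10 < 07:10? ✗; start 15:10 <= 22:15? ✓ → no.
C: end 20:05 < 15:50? ✗; end 20:05 < 07:10? ✗; start 20:00 <= 22:15? ✓ → no.
F: end 18:50 < 15:50? ✗; end 18:50 < 07:10? ✗; start 12:40 <= 22:15? ✓ → no.
G: end 18:40 < 15:50? ✗; end 18:40 < 07:10? ✗; start 13:25 <= 22:15? ✓ → no.
H: end 20:00 < 15:50? ✗; end 20:00 < 07:10? ✗; start 14:45 <= 22:15? ✓ → no.
K: end 21:10 < 15:50? ✗; end 21:10 < 07:10? ✗; start 15:00 <= 22:15? ✓ → no.
R: end 14:00 < 15:50? ✓; end 14:00 < 07:10? ✗; start 13:20 <= 22:15? ✓ → no.
W: end 20:00 < 15:50? ✗; end 20:00 < 07:10? ✗; start 16:55 <= 22:15? ✓ → no.
Result: none.

none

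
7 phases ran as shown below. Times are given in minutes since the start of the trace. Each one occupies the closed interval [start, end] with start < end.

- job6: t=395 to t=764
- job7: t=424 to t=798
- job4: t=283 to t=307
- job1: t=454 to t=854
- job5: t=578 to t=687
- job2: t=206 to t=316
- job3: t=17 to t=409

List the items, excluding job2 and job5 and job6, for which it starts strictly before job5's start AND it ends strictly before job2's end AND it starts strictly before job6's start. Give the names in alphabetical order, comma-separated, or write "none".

Conditions: its start is strictly before job5's start (X.start < t=578) AND its end is strictly before job2's end (X.end < t=316) AND its start is strictly before job6's start (X.start < t=395).
job1: start t=454 < t=578? ✓; end t=854 < t=316? ✗; start t=454 < t=395? ✗ → no.
job3: start t=17 < t=578? ✓; end t=409 < t=316? ✗; start t=17 < t=395? ✓ → no.
job4: start t=283 < t=578? ✓; end t=307 < t=316? ✓; start t=283 < t=395? ✓ → yes.
job7: start t=424 < t=578? ✓; end t=798 < t=316? ✗; start t=424 < t=395? ✗ → no.
Result: job4.

job4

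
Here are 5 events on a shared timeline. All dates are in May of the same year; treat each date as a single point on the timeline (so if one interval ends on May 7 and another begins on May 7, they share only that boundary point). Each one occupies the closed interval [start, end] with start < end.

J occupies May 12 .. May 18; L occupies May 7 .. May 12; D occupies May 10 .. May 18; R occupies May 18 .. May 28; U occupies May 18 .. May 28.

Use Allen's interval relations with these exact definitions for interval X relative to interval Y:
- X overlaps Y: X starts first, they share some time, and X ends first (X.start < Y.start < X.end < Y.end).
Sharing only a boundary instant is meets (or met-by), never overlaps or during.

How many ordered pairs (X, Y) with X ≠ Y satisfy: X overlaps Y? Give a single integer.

Checking all 20 ordered pairs for relation 'overlaps'; matching pairs in alphabetical order:
(L, D): L overlaps D ✓
Count: 1.

1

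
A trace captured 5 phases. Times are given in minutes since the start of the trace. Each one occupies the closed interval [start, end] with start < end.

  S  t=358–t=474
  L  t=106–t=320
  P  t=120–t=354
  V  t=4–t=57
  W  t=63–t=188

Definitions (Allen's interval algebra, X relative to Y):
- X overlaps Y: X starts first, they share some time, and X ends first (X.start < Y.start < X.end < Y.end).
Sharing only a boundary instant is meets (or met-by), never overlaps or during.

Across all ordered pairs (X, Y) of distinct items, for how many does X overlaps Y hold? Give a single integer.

Checking all 20 ordered pairs for relation 'overlaps'; matching pairs in alphabetical order:
(L, P): L overlaps P ✓
(W, L): W overlaps L ✓
(W, P): W overlaps P ✓
Count: 3.

3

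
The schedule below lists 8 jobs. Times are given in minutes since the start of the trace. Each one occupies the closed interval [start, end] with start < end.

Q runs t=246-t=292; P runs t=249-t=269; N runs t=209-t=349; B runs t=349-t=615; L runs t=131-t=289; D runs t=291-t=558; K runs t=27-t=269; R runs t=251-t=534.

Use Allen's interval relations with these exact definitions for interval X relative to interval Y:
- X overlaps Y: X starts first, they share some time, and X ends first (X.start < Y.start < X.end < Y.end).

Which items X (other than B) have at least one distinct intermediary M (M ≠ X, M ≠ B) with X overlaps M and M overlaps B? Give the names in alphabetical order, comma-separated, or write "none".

K, L, N, P, Q, R

Target B = [t=349, t=615].
Intermediaries M with M overlaps B: D, R.
Via D — items with X overlaps D: N, Q, R.
Via R — items with X overlaps R: K, L, N, P, Q.
Union: K, L, N, P, Q, R.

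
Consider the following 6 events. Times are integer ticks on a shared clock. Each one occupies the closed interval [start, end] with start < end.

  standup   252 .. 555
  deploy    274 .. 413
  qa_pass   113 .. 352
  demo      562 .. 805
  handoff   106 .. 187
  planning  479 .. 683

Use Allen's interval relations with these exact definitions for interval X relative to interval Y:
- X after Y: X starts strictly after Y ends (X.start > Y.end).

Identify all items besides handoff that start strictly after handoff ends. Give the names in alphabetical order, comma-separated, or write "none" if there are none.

demo, deploy, planning, standup

Target handoff = [106, 187].
demo [562, 805] → after → yes.
deploy [274, 413] → after → yes.
planning [479, 683] → after → yes.
qa_pass [113, 352] → overlapped-by → no.
standup [252, 555] → after → yes.
Result: demo, deploy, planning, standup.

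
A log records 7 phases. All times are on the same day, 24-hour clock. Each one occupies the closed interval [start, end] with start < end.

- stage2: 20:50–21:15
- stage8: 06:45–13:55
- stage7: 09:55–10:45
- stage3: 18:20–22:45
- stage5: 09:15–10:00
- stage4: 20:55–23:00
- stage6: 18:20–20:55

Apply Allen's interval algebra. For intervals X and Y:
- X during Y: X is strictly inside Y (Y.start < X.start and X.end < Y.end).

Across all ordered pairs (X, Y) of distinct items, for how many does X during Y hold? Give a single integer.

Checking all 42 ordered pairs for relation 'during'; matching pairs in alphabetical order:
(stage2, stage3): stage2 during stage3 ✓
(stage5, stage8): stage5 during stage8 ✓
(stage7, stage8): stage7 during stage8 ✓
Count: 3.

3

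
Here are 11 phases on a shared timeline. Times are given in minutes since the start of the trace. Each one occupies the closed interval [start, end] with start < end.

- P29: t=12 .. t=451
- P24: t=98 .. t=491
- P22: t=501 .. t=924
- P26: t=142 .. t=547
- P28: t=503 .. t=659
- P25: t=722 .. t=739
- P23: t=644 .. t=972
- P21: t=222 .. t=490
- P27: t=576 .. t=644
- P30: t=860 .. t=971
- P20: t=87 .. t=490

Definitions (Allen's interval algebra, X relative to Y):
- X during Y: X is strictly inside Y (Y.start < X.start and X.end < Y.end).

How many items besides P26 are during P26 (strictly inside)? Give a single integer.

Target P26 = [t=142, t=547].
P20 [t=87, t=490] → overlaps → no.
P21 [t=222, t=490] → during → counts.
P22 [t=501, t=924] → overlapped-by → no.
P23 [t=644, t=972] → after → no.
P24 [t=98, t=491] → overlaps → no.
P25 [t=722, t=739] → after → no.
P27 [t=576, t=644] → after → no.
P28 [t=503, t=659] → overlapped-by → no.
P29 [t=12, t=451] → overlaps → no.
P30 [t=860, t=971] → after → no.
Total: 1.

1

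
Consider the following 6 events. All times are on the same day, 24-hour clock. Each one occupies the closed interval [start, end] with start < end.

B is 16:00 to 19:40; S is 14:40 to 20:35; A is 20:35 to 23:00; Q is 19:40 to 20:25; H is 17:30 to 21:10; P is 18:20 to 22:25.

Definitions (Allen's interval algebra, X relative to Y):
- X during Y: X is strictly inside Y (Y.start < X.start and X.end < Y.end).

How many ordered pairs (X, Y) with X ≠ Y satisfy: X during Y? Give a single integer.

4

Checking all 30 ordered pairs for relation 'during'; matching pairs in alphabetical order:
(B, S): B during S ✓
(Q, H): Q during H ✓
(Q, P): Q during P ✓
(Q, S): Q during S ✓
Count: 4.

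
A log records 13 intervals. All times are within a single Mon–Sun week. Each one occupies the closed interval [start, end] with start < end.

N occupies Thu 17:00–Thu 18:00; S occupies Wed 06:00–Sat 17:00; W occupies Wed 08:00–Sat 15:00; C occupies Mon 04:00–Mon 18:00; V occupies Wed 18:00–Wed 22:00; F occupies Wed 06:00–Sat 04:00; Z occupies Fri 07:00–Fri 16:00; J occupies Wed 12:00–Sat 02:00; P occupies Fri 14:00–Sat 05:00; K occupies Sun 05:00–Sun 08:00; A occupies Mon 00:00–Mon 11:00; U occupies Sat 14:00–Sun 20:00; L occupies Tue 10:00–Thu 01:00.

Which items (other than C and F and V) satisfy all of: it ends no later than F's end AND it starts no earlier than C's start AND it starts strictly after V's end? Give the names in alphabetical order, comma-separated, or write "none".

Conditions: its end is no later than F's end (X.end <= Sat 04:00) AND its start is no earlier than C's start (X.start >= Mon 04:00) AND its start is strictly after V's end (X.start > Wed 22:00).
A: end Mon 11:00 <= Sat 04:00? ✓; start Mon 00:00 >= Mon 04:00? ✗; start Mon 00:00 > Wed 22:00? ✗ → no.
J: end Sat 02:00 <= Sat 04:00? ✓; start Wed 12:00 >= Mon 04:00? ✓; start Wed 12:00 > Wed 22:00? ✗ → no.
K: end Sun 08:00 <= Sat 04:00? ✗; start Sun 05:00 >= Mon 04:00? ✓; start Sun 05:00 > Wed 22:00? ✓ → no.
L: end Thu 01:00 <= Sat 04:00? ✓; start Tue 10:00 >= Mon 04:00? ✓; start Tue 10:00 > Wed 22:00? ✗ → no.
N: end Thu 18:00 <= Sat 04:00? ✓; start Thu 17:00 >= Mon 04:00? ✓; start Thu 17:00 > Wed 22:00? ✓ → yes.
P: end Sat 05:00 <= Sat 04:00? ✗; start Fri 14:00 >= Mon 04:00? ✓; start Fri 14:00 > Wed 22:00? ✓ → no.
S: end Sat 17:00 <= Sat 04:00? ✗; start Wed 06:00 >= Mon 04:00? ✓; start Wed 06:00 > Wed 22:00? ✗ → no.
U: end Sun 20:00 <= Sat 04:00? ✗; start Sat 14:00 >= Mon 04:00? ✓; start Sat 14:00 > Wed 22:00? ✓ → no.
W: end Sat 15:00 <= Sat 04:00? ✗; start Wed 08:00 >= Mon 04:00? ✓; start Wed 08:00 > Wed 22:00? ✗ → no.
Z: end Fri 16:00 <= Sat 04:00? ✓; start Fri 07:00 >= Mon 04:00? ✓; start Fri 07:00 > Wed 22:00? ✓ → yes.
Result: N, Z.

N, Z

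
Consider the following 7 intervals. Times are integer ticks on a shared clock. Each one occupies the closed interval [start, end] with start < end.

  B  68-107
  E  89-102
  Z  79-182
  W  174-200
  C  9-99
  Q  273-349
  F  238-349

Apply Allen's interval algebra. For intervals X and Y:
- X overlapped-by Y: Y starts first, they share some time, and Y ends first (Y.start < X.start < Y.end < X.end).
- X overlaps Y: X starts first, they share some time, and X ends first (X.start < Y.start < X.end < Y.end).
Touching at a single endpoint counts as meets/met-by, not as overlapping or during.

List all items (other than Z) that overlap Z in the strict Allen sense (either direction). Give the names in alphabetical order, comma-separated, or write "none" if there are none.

Target Z = [79, 182].
B [68, 107] → overlaps → yes.
C [9, 99] → overlaps → yes.
E [89, 102] → during → no.
F [238, 349] → after → no.
Q [273, 349] → after → no.
W [174, 200] → overlapped-by → yes.
Result: B, C, W.

B, C, W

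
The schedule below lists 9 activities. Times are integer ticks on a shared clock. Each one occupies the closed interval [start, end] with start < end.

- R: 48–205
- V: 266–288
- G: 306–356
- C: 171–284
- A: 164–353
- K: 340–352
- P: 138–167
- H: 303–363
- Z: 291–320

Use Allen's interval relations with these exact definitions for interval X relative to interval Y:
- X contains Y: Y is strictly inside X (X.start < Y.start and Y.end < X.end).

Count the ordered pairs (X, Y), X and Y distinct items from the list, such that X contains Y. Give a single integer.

Checking all 72 ordered pairs for relation 'contains'; matching pairs in alphabetical order:
(A, C): A contains C ✓
(A, K): A contains K ✓
(A, V): A contains V ✓
(A, Z): A contains Z ✓
(G, K): G contains K ✓
(H, G): H contains G ✓
(H, K): H contains K ✓
(R, P): R contains P ✓
Count: 8.

8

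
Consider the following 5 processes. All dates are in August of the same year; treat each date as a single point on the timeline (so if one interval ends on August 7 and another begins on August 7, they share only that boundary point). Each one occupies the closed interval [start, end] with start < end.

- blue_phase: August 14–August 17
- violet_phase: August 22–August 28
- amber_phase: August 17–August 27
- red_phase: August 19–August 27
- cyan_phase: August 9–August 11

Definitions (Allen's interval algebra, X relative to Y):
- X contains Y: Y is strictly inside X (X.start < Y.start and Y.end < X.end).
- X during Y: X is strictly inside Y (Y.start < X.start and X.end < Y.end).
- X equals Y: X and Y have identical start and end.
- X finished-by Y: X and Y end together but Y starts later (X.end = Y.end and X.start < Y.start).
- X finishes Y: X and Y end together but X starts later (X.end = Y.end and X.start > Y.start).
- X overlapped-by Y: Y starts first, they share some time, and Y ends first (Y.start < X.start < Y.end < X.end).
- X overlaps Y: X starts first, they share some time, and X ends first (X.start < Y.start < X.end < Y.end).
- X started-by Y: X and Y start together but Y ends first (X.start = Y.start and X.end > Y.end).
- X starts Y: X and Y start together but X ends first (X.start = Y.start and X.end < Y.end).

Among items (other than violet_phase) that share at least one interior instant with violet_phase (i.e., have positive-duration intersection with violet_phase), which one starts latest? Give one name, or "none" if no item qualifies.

Target violet_phase = [August 22, August 28].
amber_phase [August 17, August 27] → overlaps → candidate.
blue_phase [August 14, August 17] → before → excluded.
cyan_phase [August 9, August 11] → before → excluded.
red_phase [August 19, August 27] → overlaps → candidate.
Among candidates, latest start is August 19 → red_phase.

red_phase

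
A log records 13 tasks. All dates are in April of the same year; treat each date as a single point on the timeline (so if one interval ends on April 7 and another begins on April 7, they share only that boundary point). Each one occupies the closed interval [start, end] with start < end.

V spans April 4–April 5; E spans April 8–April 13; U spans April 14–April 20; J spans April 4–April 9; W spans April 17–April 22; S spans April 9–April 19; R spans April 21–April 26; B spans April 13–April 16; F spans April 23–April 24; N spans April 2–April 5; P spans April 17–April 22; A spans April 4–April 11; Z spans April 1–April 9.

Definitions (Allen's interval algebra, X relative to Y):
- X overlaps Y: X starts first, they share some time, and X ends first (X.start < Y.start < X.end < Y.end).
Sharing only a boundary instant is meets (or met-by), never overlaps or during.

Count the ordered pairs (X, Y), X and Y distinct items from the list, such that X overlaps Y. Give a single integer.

Checking all 156 ordered pairs for relation 'overlaps'; matching pairs in alphabetical order:
(A, E): A overlaps E ✓
(A, S): A overlaps S ✓
(B, U): B overlaps U ✓
(E, S): E overlaps S ✓
(J, E): J overlaps E ✓
(N, A): N overlaps A ✓
(N, J): N overlaps J ✓
(P, R): P overlaps R ✓
(S, P): S overlaps P ✓
(S, U): S overlaps U ✓
(S, W): S overlaps W ✓
(U, P): U overlaps P ✓
(U, W): U overlaps W ✓
(W, R): W overlaps R ✓
(Z, A): Z overlaps A ✓
(Z, E): Z overlaps E ✓
Count: 16.

16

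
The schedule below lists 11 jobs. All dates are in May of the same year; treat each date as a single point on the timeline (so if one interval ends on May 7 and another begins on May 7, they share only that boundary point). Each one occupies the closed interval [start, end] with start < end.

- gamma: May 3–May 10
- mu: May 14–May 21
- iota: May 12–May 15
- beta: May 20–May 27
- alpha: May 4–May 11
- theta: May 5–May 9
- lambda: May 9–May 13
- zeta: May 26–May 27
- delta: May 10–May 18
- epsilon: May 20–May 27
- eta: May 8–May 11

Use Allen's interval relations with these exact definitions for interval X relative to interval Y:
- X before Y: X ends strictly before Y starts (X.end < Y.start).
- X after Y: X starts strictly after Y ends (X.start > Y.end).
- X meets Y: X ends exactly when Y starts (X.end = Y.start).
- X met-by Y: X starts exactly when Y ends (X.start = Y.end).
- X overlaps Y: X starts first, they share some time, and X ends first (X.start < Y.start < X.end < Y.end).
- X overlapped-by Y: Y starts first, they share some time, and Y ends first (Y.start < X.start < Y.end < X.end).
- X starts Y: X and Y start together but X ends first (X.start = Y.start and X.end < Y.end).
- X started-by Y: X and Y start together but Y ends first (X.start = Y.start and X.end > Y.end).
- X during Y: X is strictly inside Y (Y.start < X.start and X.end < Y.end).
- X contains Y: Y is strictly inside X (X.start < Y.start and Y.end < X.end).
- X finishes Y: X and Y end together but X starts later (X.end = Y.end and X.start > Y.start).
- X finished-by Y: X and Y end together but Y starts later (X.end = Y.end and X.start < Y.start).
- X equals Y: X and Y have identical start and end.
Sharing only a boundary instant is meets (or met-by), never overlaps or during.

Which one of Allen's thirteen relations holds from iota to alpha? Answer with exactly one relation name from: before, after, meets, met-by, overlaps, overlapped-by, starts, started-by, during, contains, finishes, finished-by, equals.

iota = [May 12, May 15]; alpha = [May 4, May 11].
Compare endpoints: iota.start > alpha.start, iota.start > alpha.end, iota.end > alpha.start, iota.end > alpha.end.
That pattern is 'after'.

after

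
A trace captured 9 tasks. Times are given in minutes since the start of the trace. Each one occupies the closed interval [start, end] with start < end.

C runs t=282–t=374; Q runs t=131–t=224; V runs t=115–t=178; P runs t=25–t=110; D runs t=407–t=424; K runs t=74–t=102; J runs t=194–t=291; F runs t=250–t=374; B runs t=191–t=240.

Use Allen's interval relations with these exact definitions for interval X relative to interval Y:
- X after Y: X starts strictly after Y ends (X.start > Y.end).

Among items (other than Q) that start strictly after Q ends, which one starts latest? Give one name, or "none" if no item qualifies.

D

Target Q = [t=131, t=224].
B [t=191, t=240] → overlapped-by → excluded.
C [t=282, t=374] → after → candidate.
D [t=407, t=424] → after → candidate.
F [t=250, t=374] → after → candidate.
J [t=194, t=291] → overlapped-by → excluded.
K [t=74, t=102] → before → excluded.
P [t=25, t=110] → before → excluded.
V [t=115, t=178] → overlaps → excluded.
Among candidates, latest start is t=407 → D.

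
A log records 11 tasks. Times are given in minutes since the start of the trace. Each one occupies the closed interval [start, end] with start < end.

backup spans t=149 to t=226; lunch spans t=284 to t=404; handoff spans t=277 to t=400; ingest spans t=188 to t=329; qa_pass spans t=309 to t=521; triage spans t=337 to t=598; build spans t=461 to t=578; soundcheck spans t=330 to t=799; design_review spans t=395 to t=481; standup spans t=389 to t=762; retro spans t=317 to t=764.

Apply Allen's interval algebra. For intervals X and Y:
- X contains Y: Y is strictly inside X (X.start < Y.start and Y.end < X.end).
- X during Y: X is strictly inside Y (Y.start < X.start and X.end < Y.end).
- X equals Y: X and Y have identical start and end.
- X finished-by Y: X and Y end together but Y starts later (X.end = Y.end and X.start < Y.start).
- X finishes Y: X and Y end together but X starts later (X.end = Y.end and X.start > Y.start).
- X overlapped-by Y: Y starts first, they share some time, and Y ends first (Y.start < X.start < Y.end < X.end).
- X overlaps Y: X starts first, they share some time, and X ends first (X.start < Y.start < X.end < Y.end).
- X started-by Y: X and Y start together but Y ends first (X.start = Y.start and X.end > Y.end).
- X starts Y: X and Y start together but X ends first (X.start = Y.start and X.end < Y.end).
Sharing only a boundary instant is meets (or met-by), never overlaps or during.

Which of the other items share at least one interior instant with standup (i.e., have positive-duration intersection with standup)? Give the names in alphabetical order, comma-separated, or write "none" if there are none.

build, design_review, handoff, lunch, qa_pass, retro, soundcheck, triage

Target standup = [t=389, t=762].
backup [t=149, t=226] → before → no.
build [t=461, t=578] → during → yes.
design_review [t=395, t=481] → during → yes.
handoff [t=277, t=400] → overlaps → yes.
ingest [t=188, t=329] → before → no.
lunch [t=284, t=404] → overlaps → yes.
qa_pass [t=309, t=521] → overlaps → yes.
retro [t=317, t=764] → contains → yes.
soundcheck [t=330, t=799] → contains → yes.
triage [t=337, t=598] → overlaps → yes.
Result: build, design_review, handoff, lunch, qa_pass, retro, soundcheck, triage.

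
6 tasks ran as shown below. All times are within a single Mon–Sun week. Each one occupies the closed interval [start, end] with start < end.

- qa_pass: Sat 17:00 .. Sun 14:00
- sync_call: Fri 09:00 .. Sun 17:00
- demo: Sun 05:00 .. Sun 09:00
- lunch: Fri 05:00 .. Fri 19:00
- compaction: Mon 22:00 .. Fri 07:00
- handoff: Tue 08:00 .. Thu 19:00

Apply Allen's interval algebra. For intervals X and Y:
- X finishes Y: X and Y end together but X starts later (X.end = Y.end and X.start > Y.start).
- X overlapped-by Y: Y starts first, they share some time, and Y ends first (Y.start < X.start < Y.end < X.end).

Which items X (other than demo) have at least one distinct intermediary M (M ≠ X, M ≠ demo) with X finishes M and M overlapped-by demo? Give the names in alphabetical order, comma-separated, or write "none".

none

Target demo = [Sun 05:00, Sun 09:00].
Intermediaries M with M overlapped-by demo: none.
Union: none.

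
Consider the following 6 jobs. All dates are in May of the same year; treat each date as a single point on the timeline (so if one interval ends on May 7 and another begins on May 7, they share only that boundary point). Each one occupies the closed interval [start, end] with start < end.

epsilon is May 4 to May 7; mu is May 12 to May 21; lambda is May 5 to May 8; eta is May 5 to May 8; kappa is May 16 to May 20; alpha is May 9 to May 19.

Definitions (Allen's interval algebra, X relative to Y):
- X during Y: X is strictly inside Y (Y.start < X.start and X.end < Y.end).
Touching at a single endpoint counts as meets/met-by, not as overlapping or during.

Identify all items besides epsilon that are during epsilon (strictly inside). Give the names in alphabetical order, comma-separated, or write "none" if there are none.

Target epsilon = [May 4, May 7].
alpha [May 9, May 19] → after → no.
eta [May 5, May 8] → overlapped-by → no.
kappa [May 16, May 20] → after → no.
lambda [May 5, May 8] → overlapped-by → no.
mu [May 12, May 21] → after → no.
Result: none.

none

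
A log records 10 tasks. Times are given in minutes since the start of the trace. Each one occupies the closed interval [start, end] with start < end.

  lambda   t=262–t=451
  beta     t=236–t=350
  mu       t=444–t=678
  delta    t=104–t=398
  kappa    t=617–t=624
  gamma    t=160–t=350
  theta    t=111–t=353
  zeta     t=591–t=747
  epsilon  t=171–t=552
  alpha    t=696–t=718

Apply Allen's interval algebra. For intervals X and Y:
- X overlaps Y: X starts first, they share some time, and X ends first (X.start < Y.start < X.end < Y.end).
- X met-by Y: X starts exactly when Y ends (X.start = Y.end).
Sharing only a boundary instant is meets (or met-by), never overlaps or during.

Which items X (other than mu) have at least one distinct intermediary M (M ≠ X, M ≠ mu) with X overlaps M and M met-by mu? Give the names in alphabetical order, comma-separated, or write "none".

Target mu = [t=444, t=678].
Intermediaries M with M met-by mu: none.
Union: none.

none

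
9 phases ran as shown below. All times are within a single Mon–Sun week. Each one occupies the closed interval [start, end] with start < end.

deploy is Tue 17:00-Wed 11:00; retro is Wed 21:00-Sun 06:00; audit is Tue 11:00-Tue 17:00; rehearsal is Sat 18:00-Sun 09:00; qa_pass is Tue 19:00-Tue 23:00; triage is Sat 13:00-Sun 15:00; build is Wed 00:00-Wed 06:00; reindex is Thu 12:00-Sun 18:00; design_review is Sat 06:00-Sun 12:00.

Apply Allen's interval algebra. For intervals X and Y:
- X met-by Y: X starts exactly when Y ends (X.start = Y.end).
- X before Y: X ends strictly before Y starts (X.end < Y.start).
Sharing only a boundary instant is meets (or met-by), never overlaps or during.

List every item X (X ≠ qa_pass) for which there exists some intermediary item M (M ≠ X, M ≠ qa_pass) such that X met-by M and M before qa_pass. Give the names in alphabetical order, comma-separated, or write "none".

Target qa_pass = [Tue 19:00, Tue 23:00].
Intermediaries M with M before qa_pass: audit.
Via audit — items with X met-by audit: deploy.
Union: deploy.

deploy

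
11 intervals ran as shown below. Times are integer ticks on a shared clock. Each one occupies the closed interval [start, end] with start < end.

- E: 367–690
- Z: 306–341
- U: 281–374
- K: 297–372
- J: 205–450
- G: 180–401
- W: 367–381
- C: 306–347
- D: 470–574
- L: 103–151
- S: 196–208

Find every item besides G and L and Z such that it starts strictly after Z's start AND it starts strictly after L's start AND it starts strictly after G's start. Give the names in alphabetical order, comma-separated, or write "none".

D, E, W

Conditions: its start is strictly after Z's start (X.start > 306) AND its start is strictly after L's start (X.start > 103) AND its start is strictly after G's start (X.start > 180).
C: start 306 > 306? ✗; start 306 > 103? ✓; start 306 > 180? ✓ → no.
D: start 470 > 306? ✓; start 470 > 103? ✓; start 470 > 180? ✓ → yes.
E: start 367 > 306? ✓; start 367 > 103? ✓; start 367 > 180? ✓ → yes.
J: start 205 > 306? ✗; start 205 > 103? ✓; start 205 > 180? ✓ → no.
K: start 297 > 306? ✗; start 297 > 103? ✓; start 297 > 180? ✓ → no.
S: start 196 > 306? ✗; start 196 > 103? ✓; start 196 > 180? ✓ → no.
U: start 281 > 306? ✗; start 281 > 103? ✓; start 281 > 180? ✓ → no.
W: start 367 > 306? ✓; start 367 > 103? ✓; start 367 > 180? ✓ → yes.
Result: D, E, W.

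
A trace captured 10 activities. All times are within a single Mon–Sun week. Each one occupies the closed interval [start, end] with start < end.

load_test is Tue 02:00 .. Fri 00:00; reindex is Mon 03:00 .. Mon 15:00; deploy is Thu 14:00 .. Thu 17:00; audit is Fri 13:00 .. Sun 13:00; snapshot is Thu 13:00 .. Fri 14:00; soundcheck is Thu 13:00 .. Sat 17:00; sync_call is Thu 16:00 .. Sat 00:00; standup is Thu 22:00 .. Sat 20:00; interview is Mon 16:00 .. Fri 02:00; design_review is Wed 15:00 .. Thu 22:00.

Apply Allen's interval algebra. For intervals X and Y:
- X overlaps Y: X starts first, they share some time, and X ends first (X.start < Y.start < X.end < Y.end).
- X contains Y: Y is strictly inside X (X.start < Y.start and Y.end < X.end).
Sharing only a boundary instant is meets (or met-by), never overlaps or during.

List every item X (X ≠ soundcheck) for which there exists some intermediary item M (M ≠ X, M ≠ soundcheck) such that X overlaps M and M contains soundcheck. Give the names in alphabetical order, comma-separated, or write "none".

Target soundcheck = [Thu 13:00, Sat 17:00].
Intermediaries M with M contains soundcheck: none.
Union: none.

none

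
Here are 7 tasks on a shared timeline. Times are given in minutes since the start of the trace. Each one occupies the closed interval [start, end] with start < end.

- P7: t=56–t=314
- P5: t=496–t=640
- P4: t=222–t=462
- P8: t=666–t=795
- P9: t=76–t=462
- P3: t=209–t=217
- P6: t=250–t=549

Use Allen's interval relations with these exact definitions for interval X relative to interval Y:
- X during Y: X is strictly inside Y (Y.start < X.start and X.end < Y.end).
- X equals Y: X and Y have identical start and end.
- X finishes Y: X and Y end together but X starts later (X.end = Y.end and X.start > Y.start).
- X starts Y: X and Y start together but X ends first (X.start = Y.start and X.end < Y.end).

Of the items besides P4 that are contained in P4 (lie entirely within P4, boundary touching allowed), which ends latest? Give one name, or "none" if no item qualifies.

none

Target P4 = [t=222, t=462].
P3 [t=209, t=217] → before → excluded.
P5 [t=496, t=640] → after → excluded.
P6 [t=250, t=549] → overlapped-by → excluded.
P7 [t=56, t=314] → overlaps → excluded.
P8 [t=666, t=795] → after → excluded.
P9 [t=76, t=462] → finished-by → excluded.
No candidates → none.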